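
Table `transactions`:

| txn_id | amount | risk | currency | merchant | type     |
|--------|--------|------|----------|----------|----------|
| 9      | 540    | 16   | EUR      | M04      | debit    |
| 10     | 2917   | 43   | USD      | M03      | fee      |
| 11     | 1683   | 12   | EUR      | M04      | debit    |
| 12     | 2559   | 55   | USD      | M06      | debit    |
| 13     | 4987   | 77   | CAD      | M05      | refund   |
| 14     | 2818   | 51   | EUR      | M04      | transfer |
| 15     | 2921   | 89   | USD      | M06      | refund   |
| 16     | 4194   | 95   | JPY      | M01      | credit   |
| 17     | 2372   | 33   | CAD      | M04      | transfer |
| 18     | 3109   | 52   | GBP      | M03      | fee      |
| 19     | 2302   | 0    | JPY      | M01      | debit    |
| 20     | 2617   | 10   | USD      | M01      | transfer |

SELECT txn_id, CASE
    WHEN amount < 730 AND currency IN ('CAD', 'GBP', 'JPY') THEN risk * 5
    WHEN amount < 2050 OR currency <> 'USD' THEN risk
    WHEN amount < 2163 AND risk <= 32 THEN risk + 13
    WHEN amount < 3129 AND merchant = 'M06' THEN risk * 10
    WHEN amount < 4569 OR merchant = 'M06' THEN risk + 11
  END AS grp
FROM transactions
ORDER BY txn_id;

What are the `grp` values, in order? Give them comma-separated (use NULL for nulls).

txn_id=9: amount < 2050 OR currency <> 'USD' → 16
txn_id=10: amount < 4569 OR merchant = 'M06' → 54
txn_id=11: amount < 2050 OR currency <> 'USD' → 12
txn_id=12: amount < 3129 AND merchant = 'M06' → 550
txn_id=13: amount < 2050 OR currency <> 'USD' → 77
txn_id=14: amount < 2050 OR currency <> 'USD' → 51
txn_id=15: amount < 3129 AND merchant = 'M06' → 890
txn_id=16: amount < 2050 OR currency <> 'USD' → 95
txn_id=17: amount < 2050 OR currency <> 'USD' → 33
txn_id=18: amount < 2050 OR currency <> 'USD' → 52
txn_id=19: amount < 2050 OR currency <> 'USD' → 0
txn_id=20: amount < 4569 OR merchant = 'M06' → 21

16, 54, 12, 550, 77, 51, 890, 95, 33, 52, 0, 21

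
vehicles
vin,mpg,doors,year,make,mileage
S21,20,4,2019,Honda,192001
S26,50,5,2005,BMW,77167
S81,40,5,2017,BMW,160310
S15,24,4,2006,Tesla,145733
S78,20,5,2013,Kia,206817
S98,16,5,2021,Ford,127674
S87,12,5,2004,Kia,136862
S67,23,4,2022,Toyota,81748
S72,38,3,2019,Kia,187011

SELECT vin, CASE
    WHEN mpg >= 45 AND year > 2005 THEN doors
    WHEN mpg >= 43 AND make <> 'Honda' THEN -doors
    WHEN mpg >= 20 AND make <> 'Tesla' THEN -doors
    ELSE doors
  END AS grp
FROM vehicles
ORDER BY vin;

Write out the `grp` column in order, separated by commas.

4, -4, -5, -4, -3, -5, -5, 5, 5

vin=S15: ELSE → 4
vin=S21: mpg >= 20 AND make <> 'Tesla' → -4
vin=S26: mpg >= 43 AND make <> 'Honda' → -5
vin=S67: mpg >= 20 AND make <> 'Tesla' → -4
vin=S72: mpg >= 20 AND make <> 'Tesla' → -3
vin=S78: mpg >= 20 AND make <> 'Tesla' → -5
vin=S81: mpg >= 20 AND make <> 'Tesla' → -5
vin=S87: ELSE → 5
vin=S98: ELSE → 5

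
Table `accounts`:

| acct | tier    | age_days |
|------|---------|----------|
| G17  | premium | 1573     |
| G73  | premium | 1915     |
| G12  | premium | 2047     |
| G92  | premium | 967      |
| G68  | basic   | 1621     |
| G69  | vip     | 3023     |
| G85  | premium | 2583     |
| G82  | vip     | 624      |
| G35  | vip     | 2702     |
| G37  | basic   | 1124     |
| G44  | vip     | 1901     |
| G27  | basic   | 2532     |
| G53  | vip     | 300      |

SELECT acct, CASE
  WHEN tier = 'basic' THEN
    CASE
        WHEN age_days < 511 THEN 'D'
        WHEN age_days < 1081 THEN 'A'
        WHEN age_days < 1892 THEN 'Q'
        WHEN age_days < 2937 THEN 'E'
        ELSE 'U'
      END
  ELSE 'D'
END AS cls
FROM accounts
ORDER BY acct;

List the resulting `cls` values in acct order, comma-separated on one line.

acct=G12: tier='premium' → outer ELSE → D
acct=G17: tier='premium' → outer ELSE → D
acct=G27: tier='basic' → inner[age_days < 2937] → E
acct=G35: tier='vip' → outer ELSE → D
acct=G37: tier='basic' → inner[age_days < 1892] → Q
acct=G44: tier='vip' → outer ELSE → D
acct=G53: tier='vip' → outer ELSE → D
acct=G68: tier='basic' → inner[age_days < 1892] → Q
acct=G69: tier='vip' → outer ELSE → D
acct=G73: tier='premium' → outer ELSE → D
acct=G82: tier='vip' → outer ELSE → D
acct=G85: tier='premium' → outer ELSE → D
acct=G92: tier='premium' → outer ELSE → D

D, D, E, D, Q, D, D, Q, D, D, D, D, D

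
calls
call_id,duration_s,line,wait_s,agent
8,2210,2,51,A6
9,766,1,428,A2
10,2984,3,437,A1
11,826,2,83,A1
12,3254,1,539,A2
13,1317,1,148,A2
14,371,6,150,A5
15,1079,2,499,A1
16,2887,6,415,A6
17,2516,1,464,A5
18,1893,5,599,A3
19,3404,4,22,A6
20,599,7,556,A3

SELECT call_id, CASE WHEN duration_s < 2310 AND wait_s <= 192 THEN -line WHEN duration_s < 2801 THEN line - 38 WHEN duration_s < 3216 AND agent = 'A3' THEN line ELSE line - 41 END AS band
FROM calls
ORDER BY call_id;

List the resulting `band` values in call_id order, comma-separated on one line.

call_id=8: duration_s < 2310 AND wait_s <= 192 → -2
call_id=9: duration_s < 2801 → -37
call_id=10: ELSE → -38
call_id=11: duration_s < 2310 AND wait_s <= 192 → -2
call_id=12: ELSE → -40
call_id=13: duration_s < 2310 AND wait_s <= 192 → -1
call_id=14: duration_s < 2310 AND wait_s <= 192 → -6
call_id=15: duration_s < 2801 → -36
call_id=16: ELSE → -35
call_id=17: duration_s < 2801 → -37
call_id=18: duration_s < 2801 → -33
call_id=19: ELSE → -37
call_id=20: duration_s < 2801 → -31

-2, -37, -38, -2, -40, -1, -6, -36, -35, -37, -33, -37, -31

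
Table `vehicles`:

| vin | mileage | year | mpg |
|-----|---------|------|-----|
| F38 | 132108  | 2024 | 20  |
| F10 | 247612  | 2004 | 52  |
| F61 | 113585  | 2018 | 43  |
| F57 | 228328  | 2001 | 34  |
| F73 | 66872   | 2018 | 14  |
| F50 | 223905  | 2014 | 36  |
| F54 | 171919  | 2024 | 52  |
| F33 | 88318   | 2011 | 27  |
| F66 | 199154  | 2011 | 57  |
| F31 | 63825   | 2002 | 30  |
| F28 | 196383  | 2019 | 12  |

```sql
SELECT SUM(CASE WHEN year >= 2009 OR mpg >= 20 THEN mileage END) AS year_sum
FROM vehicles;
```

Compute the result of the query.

1732009

vin=F38: ✓ → 132108
vin=F10: ✓ → 247612
vin=F61: ✓ → 113585
vin=F57: ✓ → 228328
vin=F73: ✓ → 66872
vin=F50: ✓ → 223905
vin=F54: ✓ → 171919
vin=F33: ✓ → 88318
vin=F66: ✓ → 199154
vin=F31: ✓ → 63825
vin=F28: ✓ → 196383
year_sum = 132108 + 247612 + 113585 + 228328 + 66872 + 223905 + 171919 + 88318 + 199154 + 63825 + 196383 = 1732009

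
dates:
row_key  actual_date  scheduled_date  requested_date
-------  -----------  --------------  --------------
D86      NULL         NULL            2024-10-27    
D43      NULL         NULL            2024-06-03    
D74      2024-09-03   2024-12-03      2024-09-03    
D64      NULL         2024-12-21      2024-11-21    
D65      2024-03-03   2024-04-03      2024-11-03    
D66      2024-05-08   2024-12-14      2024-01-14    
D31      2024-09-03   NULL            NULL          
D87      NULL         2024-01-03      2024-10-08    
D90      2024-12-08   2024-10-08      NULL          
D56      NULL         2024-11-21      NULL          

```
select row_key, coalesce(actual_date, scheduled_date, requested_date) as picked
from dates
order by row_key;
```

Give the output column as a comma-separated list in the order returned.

2024-09-03, 2024-06-03, 2024-11-21, 2024-12-21, 2024-03-03, 2024-05-08, 2024-09-03, 2024-10-27, 2024-01-03, 2024-12-08

row_key=D31: actual_date=2024-09-03 → 2024-09-03
row_key=D43: actual_date=NULL, scheduled_date=NULL, requested_date=2024-06-03 → 2024-06-03
row_key=D56: actual_date=NULL, scheduled_date=2024-11-21 → 2024-11-21
row_key=D64: actual_date=NULL, scheduled_date=2024-12-21 → 2024-12-21
row_key=D65: actual_date=2024-03-03 → 2024-03-03
row_key=D66: actual_date=2024-05-08 → 2024-05-08
row_key=D74: actual_date=2024-09-03 → 2024-09-03
row_key=D86: actual_date=NULL, scheduled_date=NULL, requested_date=2024-10-27 → 2024-10-27
row_key=D87: actual_date=NULL, scheduled_date=2024-01-03 → 2024-01-03
row_key=D90: actual_date=2024-12-08 → 2024-12-08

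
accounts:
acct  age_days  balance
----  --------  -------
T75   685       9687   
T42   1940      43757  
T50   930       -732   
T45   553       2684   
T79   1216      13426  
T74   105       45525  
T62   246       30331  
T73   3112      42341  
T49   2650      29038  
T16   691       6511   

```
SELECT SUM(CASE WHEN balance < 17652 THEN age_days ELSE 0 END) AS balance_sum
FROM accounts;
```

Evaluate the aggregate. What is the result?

acct=T75: ✓ → 685
acct=T42: ✗
acct=T50: ✓ → 930
acct=T45: ✓ → 553
acct=T79: ✓ → 1216
acct=T74: ✗
acct=T62: ✗
acct=T73: ✗
acct=T49: ✗
acct=T16: ✓ → 691
balance_sum = 685 + 930 + 553 + 1216 + 691 = 4075

4075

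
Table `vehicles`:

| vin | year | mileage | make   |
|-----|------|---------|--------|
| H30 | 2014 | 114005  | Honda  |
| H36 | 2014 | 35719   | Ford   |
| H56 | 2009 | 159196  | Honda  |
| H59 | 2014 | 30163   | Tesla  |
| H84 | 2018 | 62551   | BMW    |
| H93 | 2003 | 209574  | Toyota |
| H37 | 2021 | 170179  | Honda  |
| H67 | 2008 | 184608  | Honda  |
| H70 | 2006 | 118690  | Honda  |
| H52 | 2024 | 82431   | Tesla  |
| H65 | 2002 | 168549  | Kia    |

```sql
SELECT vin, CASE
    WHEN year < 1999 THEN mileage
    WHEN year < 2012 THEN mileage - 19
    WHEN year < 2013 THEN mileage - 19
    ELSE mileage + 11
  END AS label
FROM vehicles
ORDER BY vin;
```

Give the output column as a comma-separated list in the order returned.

114016, 35730, 170190, 82442, 159177, 30174, 168530, 184589, 118671, 62562, 209555

vin=H30: ELSE → 114016
vin=H36: ELSE → 35730
vin=H37: ELSE → 170190
vin=H52: ELSE → 82442
vin=H56: year < 2012 → 159177
vin=H59: ELSE → 30174
vin=H65: year < 2012 → 168530
vin=H67: year < 2012 → 184589
vin=H70: year < 2012 → 118671
vin=H84: ELSE → 62562
vin=H93: year < 2012 → 209555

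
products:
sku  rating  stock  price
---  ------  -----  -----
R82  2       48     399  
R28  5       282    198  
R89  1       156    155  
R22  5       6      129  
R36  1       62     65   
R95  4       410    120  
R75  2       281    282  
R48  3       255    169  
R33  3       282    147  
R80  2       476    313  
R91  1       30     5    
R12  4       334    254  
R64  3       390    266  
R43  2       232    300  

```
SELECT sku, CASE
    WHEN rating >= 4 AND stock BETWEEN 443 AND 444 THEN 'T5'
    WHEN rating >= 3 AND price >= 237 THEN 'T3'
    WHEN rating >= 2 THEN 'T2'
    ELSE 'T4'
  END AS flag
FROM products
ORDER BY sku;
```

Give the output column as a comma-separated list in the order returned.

sku=R12: rating >= 3 AND price >= 237 → T3
sku=R22: rating >= 2 → T2
sku=R28: rating >= 2 → T2
sku=R33: rating >= 2 → T2
sku=R36: ELSE → T4
sku=R43: rating >= 2 → T2
sku=R48: rating >= 2 → T2
sku=R64: rating >= 3 AND price >= 237 → T3
sku=R75: rating >= 2 → T2
sku=R80: rating >= 2 → T2
sku=R82: rating >= 2 → T2
sku=R89: ELSE → T4
sku=R91: ELSE → T4
sku=R95: rating >= 2 → T2

T3, T2, T2, T2, T4, T2, T2, T3, T2, T2, T2, T4, T4, T2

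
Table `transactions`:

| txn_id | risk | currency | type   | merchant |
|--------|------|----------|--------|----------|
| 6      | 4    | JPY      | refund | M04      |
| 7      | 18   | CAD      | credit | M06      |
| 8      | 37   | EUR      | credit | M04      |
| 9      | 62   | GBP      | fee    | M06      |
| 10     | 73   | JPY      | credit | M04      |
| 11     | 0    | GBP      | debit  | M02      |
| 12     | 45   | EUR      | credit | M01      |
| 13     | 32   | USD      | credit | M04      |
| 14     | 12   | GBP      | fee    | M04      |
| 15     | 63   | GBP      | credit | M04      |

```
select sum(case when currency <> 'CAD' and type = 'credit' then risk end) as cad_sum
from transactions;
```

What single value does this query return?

txn_id=6: ✗
txn_id=7: ✗
txn_id=8: ✓ → 37
txn_id=9: ✗
txn_id=10: ✓ → 73
txn_id=11: ✗
txn_id=12: ✓ → 45
txn_id=13: ✓ → 32
txn_id=14: ✗
txn_id=15: ✓ → 63
cad_sum = 37 + 73 + 45 + 32 + 63 = 250

250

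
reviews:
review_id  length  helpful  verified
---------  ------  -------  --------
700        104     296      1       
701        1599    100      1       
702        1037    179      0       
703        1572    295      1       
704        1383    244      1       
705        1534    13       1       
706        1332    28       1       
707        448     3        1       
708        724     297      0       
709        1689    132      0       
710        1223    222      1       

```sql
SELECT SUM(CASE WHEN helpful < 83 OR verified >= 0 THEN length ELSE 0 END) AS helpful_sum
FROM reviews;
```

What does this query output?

12645

review_id=700: ✓ → 104
review_id=701: ✓ → 1599
review_id=702: ✓ → 1037
review_id=703: ✓ → 1572
review_id=704: ✓ → 1383
review_id=705: ✓ → 1534
review_id=706: ✓ → 1332
review_id=707: ✓ → 448
review_id=708: ✓ → 724
review_id=709: ✓ → 1689
review_id=710: ✓ → 1223
helpful_sum = 104 + 1599 + 1037 + 1572 + 1383 + 1534 + 1332 + 448 + 724 + 1689 + 1223 = 12645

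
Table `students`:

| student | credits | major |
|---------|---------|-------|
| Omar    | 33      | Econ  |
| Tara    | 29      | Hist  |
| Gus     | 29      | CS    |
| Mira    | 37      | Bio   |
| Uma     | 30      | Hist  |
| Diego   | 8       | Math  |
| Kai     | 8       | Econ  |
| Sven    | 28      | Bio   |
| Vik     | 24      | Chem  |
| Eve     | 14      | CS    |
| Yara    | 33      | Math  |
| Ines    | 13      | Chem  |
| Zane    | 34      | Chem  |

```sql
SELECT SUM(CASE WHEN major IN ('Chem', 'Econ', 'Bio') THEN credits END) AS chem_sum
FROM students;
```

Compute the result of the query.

student=Omar: ✓ → 33
student=Tara: ✗
student=Gus: ✗
student=Mira: ✓ → 37
student=Uma: ✗
student=Diego: ✗
student=Kai: ✓ → 8
student=Sven: ✓ → 28
student=Vik: ✓ → 24
student=Eve: ✗
student=Yara: ✗
student=Ines: ✓ → 13
student=Zane: ✓ → 34
chem_sum = 33 + 37 + 8 + 28 + 24 + 13 + 34 = 177

177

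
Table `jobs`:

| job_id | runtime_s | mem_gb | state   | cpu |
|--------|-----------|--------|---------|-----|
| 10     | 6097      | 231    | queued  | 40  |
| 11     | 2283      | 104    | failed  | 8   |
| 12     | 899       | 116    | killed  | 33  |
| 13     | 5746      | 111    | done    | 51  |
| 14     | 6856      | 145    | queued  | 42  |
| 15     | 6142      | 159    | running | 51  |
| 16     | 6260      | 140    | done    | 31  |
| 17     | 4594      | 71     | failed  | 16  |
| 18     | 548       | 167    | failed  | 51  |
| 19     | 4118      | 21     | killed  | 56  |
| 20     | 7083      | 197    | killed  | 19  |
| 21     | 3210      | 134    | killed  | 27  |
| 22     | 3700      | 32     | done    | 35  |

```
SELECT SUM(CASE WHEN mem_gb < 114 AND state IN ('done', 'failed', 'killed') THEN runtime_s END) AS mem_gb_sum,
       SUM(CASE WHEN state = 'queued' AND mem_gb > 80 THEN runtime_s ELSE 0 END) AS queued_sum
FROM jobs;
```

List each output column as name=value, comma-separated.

mem_gb_sum=20441, queued_sum=12953

[mem_gb_sum: mem_gb < 114 AND state IN ('done', 'failed', 'killed')]
job_id=10: ✗
job_id=11: ✓ → 2283
job_id=12: ✗
job_id=13: ✓ → 5746
job_id=14: ✗
job_id=15: ✗
job_id=16: ✗
job_id=17: ✓ → 4594
job_id=18: ✗
job_id=19: ✓ → 4118
job_id=20: ✗
job_id=21: ✗
job_id=22: ✓ → 3700
mem_gb_sum = 2283 + 5746 + 4594 + 4118 + 3700 = 20441
—
[queued_sum: state = 'queued' AND mem_gb > 80]
job_id=10: ✓ → 6097
job_id=11: ✗
job_id=12: ✗
job_id=13: ✗
job_id=14: ✓ → 6856
job_id=15: ✗
job_id=16: ✗
job_id=17: ✗
job_id=18: ✗
job_id=19: ✗
job_id=20: ✗
job_id=21: ✗
job_id=22: ✗
queued_sum = 6097 + 6856 = 12953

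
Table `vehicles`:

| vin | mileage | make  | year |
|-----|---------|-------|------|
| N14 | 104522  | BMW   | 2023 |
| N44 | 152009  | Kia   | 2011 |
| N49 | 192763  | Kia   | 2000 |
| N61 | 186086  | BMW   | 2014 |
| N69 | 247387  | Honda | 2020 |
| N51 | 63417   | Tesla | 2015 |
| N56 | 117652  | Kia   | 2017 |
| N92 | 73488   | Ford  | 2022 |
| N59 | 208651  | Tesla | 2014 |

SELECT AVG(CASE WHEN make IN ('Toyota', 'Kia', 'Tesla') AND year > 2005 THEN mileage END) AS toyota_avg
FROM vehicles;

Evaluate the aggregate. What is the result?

vin=N14: ✗
vin=N44: ✓ → 152009
vin=N49: ✗
vin=N61: ✗
vin=N69: ✗
vin=N51: ✓ → 63417
vin=N56: ✓ → 117652
vin=N92: ✗
vin=N59: ✓ → 208651
toyota_avg = (152009 + 63417 + 117652 + 208651) / 4 = 135432.25

135432.25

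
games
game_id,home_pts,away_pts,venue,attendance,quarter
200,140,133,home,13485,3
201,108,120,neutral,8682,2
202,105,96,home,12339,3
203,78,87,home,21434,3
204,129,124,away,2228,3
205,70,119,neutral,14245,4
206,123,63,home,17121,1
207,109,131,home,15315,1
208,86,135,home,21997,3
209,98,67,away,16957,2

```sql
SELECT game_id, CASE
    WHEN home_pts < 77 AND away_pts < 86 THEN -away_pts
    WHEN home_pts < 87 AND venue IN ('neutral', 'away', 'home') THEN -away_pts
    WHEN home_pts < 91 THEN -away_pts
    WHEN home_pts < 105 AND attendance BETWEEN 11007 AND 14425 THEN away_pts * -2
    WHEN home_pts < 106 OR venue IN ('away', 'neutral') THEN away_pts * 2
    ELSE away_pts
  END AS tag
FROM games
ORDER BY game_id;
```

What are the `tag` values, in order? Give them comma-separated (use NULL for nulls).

133, 240, 192, -87, 248, -119, 63, 131, -135, 134

game_id=200: ELSE → 133
game_id=201: home_pts < 106 OR venue IN ('away', 'neutral') → 240
game_id=202: home_pts < 106 OR venue IN ('away', 'neutral') → 192
game_id=203: home_pts < 87 AND venue IN ('neutral', 'away', 'home') → -87
game_id=204: home_pts < 106 OR venue IN ('away', 'neutral') → 248
game_id=205: home_pts < 87 AND venue IN ('neutral', 'away', 'home') → -119
game_id=206: ELSE → 63
game_id=207: ELSE → 131
game_id=208: home_pts < 87 AND venue IN ('neutral', 'away', 'home') → -135
game_id=209: home_pts < 106 OR venue IN ('away', 'neutral') → 134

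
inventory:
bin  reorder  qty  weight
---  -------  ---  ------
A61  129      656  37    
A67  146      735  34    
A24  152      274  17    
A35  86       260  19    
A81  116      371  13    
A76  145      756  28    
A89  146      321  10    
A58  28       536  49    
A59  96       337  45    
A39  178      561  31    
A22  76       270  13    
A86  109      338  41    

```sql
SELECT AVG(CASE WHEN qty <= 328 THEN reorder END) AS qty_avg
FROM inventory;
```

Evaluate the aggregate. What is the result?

bin=A61: ✗
bin=A67: ✗
bin=A24: ✓ → 152
bin=A35: ✓ → 86
bin=A81: ✗
bin=A76: ✗
bin=A89: ✓ → 146
bin=A58: ✗
bin=A59: ✗
bin=A39: ✗
bin=A22: ✓ → 76
bin=A86: ✗
qty_avg = (152 + 86 + 146 + 76) / 4 = 115

115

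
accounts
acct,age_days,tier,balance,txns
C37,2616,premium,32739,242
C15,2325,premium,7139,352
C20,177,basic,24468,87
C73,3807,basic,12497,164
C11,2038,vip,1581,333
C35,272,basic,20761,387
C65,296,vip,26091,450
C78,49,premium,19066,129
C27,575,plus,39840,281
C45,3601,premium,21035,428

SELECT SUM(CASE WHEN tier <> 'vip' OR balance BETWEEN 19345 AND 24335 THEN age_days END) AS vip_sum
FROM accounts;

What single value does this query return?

13422

acct=C37: ✓ → 2616
acct=C15: ✓ → 2325
acct=C20: ✓ → 177
acct=C73: ✓ → 3807
acct=C11: ✗
acct=C35: ✓ → 272
acct=C65: ✗
acct=C78: ✓ → 49
acct=C27: ✓ → 575
acct=C45: ✓ → 3601
vip_sum = 2616 + 2325 + 177 + 3807 + 272 + 49 + 575 + 3601 = 13422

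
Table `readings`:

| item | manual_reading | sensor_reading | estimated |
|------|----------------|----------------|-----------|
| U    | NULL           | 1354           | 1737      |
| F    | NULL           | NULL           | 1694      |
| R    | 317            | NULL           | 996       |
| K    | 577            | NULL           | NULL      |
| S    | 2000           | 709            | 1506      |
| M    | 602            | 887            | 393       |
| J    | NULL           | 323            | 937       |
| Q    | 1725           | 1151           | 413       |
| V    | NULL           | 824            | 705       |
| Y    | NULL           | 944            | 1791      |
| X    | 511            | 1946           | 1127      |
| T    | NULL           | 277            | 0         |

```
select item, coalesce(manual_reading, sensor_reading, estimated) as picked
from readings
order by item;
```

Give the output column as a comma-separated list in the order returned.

item=F: manual_reading=NULL, sensor_reading=NULL, estimated=1694 → 1694
item=J: manual_reading=NULL, sensor_reading=323 → 323
item=K: manual_reading=577 → 577
item=M: manual_reading=602 → 602
item=Q: manual_reading=1725 → 1725
item=R: manual_reading=317 → 317
item=S: manual_reading=2000 → 2000
item=T: manual_reading=NULL, sensor_reading=277 → 277
item=U: manual_reading=NULL, sensor_reading=1354 → 1354
item=V: manual_reading=NULL, sensor_reading=824 → 824
item=X: manual_reading=511 → 511
item=Y: manual_reading=NULL, sensor_reading=944 → 944

1694, 323, 577, 602, 1725, 317, 2000, 277, 1354, 824, 511, 944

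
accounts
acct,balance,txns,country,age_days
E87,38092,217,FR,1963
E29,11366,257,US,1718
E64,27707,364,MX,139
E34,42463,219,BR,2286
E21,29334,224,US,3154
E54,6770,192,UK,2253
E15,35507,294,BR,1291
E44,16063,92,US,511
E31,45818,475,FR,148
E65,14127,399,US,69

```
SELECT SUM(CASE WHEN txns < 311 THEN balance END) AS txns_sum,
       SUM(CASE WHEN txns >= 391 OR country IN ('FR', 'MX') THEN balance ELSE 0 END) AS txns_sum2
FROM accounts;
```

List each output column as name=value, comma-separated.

txns_sum=179595, txns_sum2=125744

[txns_sum: txns < 311]
acct=E87: ✓ → 38092
acct=E29: ✓ → 11366
acct=E64: ✗
acct=E34: ✓ → 42463
acct=E21: ✓ → 29334
acct=E54: ✓ → 6770
acct=E15: ✓ → 35507
acct=E44: ✓ → 16063
acct=E31: ✗
acct=E65: ✗
txns_sum = 38092 + 11366 + 42463 + 29334 + 6770 + 35507 + 16063 = 179595
—
[txns_sum2: txns >= 391 OR country IN ('FR', 'MX')]
acct=E87: ✓ → 38092
acct=E29: ✗
acct=E64: ✓ → 27707
acct=E34: ✗
acct=E21: ✗
acct=E54: ✗
acct=E15: ✗
acct=E44: ✗
acct=E31: ✓ → 45818
acct=E65: ✓ → 14127
txns_sum2 = 38092 + 27707 + 45818 + 14127 = 125744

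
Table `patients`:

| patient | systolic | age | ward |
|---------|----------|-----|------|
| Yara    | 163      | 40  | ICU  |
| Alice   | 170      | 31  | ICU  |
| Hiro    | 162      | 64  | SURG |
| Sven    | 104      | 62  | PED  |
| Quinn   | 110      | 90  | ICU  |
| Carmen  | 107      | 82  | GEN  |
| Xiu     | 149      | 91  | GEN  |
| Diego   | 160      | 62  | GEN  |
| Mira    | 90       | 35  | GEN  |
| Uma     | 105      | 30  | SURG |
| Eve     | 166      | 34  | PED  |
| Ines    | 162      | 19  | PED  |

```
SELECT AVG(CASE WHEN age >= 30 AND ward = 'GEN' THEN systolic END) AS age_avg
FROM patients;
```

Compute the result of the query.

126.5

patient=Yara: ✗
patient=Alice: ✗
patient=Hiro: ✗
patient=Sven: ✗
patient=Quinn: ✗
patient=Carmen: ✓ → 107
patient=Xiu: ✓ → 149
patient=Diego: ✓ → 160
patient=Mira: ✓ → 90
patient=Uma: ✗
patient=Eve: ✗
patient=Ines: ✗
age_avg = (107 + 149 + 160 + 90) / 4 = 126.5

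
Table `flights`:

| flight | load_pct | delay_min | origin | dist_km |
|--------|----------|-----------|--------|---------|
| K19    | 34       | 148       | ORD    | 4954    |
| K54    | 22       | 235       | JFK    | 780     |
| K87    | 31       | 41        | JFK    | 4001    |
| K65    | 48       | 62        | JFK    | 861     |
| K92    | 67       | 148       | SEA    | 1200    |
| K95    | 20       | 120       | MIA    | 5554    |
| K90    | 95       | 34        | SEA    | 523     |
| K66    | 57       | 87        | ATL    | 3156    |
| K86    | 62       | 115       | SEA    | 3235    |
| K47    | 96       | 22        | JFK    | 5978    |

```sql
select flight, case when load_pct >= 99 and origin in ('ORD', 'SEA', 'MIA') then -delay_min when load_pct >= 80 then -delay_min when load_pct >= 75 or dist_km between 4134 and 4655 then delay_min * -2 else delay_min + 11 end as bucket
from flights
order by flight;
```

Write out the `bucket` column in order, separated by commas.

flight=K19: ELSE → 159
flight=K47: load_pct >= 80 → -22
flight=K54: ELSE → 246
flight=K65: ELSE → 73
flight=K66: ELSE → 98
flight=K86: ELSE → 126
flight=K87: ELSE → 52
flight=K90: load_pct >= 80 → -34
flight=K92: ELSE → 159
flight=K95: ELSE → 131

159, -22, 246, 73, 98, 126, 52, -34, 159, 131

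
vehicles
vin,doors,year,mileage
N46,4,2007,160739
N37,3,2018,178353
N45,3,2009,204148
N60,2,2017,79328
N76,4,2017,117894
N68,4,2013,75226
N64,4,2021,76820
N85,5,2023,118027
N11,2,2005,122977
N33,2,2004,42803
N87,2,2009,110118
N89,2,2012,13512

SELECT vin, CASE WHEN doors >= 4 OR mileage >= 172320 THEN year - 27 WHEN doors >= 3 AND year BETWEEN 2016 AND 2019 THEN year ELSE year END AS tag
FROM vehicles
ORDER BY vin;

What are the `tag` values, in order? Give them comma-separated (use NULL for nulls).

vin=N11: ELSE → 2005
vin=N33: ELSE → 2004
vin=N37: doors >= 4 OR mileage >= 172320 → 1991
vin=N45: doors >= 4 OR mileage >= 172320 → 1982
vin=N46: doors >= 4 OR mileage >= 172320 → 1980
vin=N60: ELSE → 2017
vin=N64: doors >= 4 OR mileage >= 172320 → 1994
vin=N68: doors >= 4 OR mileage >= 172320 → 1986
vin=N76: doors >= 4 OR mileage >= 172320 → 1990
vin=N85: doors >= 4 OR mileage >= 172320 → 1996
vin=N87: ELSE → 2009
vin=N89: ELSE → 2012

2005, 2004, 1991, 1982, 1980, 2017, 1994, 1986, 1990, 1996, 2009, 2012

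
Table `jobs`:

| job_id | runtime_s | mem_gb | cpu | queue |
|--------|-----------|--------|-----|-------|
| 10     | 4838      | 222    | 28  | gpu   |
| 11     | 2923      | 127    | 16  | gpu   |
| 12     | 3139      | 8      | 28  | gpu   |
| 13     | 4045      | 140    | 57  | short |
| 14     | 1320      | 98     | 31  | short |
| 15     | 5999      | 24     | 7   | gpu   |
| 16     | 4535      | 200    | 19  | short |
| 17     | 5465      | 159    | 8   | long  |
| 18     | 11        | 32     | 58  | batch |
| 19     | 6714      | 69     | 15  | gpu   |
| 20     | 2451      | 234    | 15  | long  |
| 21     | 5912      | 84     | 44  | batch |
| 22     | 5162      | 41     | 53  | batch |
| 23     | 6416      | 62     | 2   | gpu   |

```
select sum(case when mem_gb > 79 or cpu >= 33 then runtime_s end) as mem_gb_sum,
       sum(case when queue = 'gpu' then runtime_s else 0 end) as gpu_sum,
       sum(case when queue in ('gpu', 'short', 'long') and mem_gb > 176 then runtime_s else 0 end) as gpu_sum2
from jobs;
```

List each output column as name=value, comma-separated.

[mem_gb_sum: mem_gb > 79 or cpu >= 33]
job_id=10: ✓ → 4838
job_id=11: ✓ → 2923
job_id=12: ✗
job_id=13: ✓ → 4045
job_id=14: ✓ → 1320
job_id=15: ✗
job_id=16: ✓ → 4535
job_id=17: ✓ → 5465
job_id=18: ✓ → 11
job_id=19: ✗
job_id=20: ✓ → 2451
job_id=21: ✓ → 5912
job_id=22: ✓ → 5162
job_id=23: ✗
mem_gb_sum = 4838 + 2923 + 4045 + 1320 + 4535 + 5465 + 11 + 2451 + 5912 + 5162 = 36662
—
[gpu_sum: queue = 'gpu']
job_id=10: ✓ → 4838
job_id=11: ✓ → 2923
job_id=12: ✓ → 3139
job_id=13: ✗
job_id=14: ✗
job_id=15: ✓ → 5999
job_id=16: ✗
job_id=17: ✗
job_id=18: ✗
job_id=19: ✓ → 6714
job_id=20: ✗
job_id=21: ✗
job_id=22: ✗
job_id=23: ✓ → 6416
gpu_sum = 4838 + 2923 + 3139 + 5999 + 6714 + 6416 = 30029
—
[gpu_sum2: queue in ('gpu', 'short', 'long') and mem_gb > 176]
job_id=10: ✓ → 4838
job_id=11: ✗
job_id=12: ✗
job_id=13: ✗
job_id=14: ✗
job_id=15: ✗
job_id=16: ✓ → 4535
job_id=17: ✗
job_id=18: ✗
job_id=19: ✗
job_id=20: ✓ → 2451
job_id=21: ✗
job_id=22: ✗
job_id=23: ✗
gpu_sum2 = 4838 + 4535 + 2451 = 11824

mem_gb_sum=36662, gpu_sum=30029, gpu_sum2=11824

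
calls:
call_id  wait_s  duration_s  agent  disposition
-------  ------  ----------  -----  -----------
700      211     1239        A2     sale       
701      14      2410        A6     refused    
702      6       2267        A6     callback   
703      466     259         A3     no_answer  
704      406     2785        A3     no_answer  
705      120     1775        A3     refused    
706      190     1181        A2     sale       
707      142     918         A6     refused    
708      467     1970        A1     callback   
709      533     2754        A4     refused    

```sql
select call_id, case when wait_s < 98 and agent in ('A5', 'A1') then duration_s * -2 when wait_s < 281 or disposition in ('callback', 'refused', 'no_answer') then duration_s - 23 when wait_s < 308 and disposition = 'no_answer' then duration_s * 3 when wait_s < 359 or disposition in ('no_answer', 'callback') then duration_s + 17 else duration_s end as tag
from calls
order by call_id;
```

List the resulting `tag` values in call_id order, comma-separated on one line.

1216, 2387, 2244, 236, 2762, 1752, 1158, 895, 1947, 2731

call_id=700: wait_s < 281 or disposition in ('callback', 'refused', 'no_answer') → 1216
call_id=701: wait_s < 281 or disposition in ('callback', 'refused', 'no_answer') → 2387
call_id=702: wait_s < 281 or disposition in ('callback', 'refused', 'no_answer') → 2244
call_id=703: wait_s < 281 or disposition in ('callback', 'refused', 'no_answer') → 236
call_id=704: wait_s < 281 or disposition in ('callback', 'refused', 'no_answer') → 2762
call_id=705: wait_s < 281 or disposition in ('callback', 'refused', 'no_answer') → 1752
call_id=706: wait_s < 281 or disposition in ('callback', 'refused', 'no_answer') → 1158
call_id=707: wait_s < 281 or disposition in ('callback', 'refused', 'no_answer') → 895
call_id=708: wait_s < 281 or disposition in ('callback', 'refused', 'no_answer') → 1947
call_id=709: wait_s < 281 or disposition in ('callback', 'refused', 'no_answer') → 2731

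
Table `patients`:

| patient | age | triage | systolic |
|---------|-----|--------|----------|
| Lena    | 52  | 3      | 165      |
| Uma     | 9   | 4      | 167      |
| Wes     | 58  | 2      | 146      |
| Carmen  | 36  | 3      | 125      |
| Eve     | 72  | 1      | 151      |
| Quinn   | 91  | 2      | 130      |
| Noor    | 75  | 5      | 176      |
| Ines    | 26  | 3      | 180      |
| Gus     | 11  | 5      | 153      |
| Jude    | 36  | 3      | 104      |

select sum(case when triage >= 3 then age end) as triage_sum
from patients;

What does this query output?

patient=Lena: ✓ → 52
patient=Uma: ✓ → 9
patient=Wes: ✗
patient=Carmen: ✓ → 36
patient=Eve: ✗
patient=Quinn: ✗
patient=Noor: ✓ → 75
patient=Ines: ✓ → 26
patient=Gus: ✓ → 11
patient=Jude: ✓ → 36
triage_sum = 52 + 9 + 36 + 75 + 26 + 11 + 36 = 245

245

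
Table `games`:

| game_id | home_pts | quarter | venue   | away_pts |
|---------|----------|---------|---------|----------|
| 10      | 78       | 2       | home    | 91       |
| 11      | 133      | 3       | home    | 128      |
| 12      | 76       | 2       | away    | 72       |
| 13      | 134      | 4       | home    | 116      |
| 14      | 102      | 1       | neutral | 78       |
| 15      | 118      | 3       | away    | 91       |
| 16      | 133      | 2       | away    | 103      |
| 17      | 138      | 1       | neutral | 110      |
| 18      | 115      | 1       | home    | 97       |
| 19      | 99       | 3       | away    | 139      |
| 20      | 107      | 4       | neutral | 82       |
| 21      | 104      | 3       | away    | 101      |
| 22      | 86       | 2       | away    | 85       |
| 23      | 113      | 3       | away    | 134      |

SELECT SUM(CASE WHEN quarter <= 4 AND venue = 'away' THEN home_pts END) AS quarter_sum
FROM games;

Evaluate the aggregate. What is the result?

game_id=10: ✗
game_id=11: ✗
game_id=12: ✓ → 76
game_id=13: ✗
game_id=14: ✗
game_id=15: ✓ → 118
game_id=16: ✓ → 133
game_id=17: ✗
game_id=18: ✗
game_id=19: ✓ → 99
game_id=20: ✗
game_id=21: ✓ → 104
game_id=22: ✓ → 86
game_id=23: ✓ → 113
quarter_sum = 76 + 118 + 133 + 99 + 104 + 86 + 113 = 729

729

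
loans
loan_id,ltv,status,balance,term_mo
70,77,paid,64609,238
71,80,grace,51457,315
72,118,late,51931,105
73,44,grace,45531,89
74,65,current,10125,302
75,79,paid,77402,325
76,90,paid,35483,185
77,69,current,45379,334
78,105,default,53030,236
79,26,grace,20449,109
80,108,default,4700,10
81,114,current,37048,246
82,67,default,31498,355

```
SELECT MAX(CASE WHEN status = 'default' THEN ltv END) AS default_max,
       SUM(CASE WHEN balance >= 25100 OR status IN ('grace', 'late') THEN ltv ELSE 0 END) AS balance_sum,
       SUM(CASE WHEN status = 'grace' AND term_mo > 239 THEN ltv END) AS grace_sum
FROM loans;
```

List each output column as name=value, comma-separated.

[default_max: status = 'default']
loan_id=70: ✗
loan_id=71: ✗
loan_id=72: ✗
loan_id=73: ✗
loan_id=74: ✗
loan_id=75: ✗
loan_id=76: ✗
loan_id=77: ✗
loan_id=78: ✓ → 105
loan_id=79: ✗
loan_id=80: ✓ → 108
loan_id=81: ✗
loan_id=82: ✓ → 67
default_max = MAX(105, 108, 67) = 108
—
[balance_sum: balance >= 25100 OR status IN ('grace', 'late')]
loan_id=70: ✓ → 77
loan_id=71: ✓ → 80
loan_id=72: ✓ → 118
loan_id=73: ✓ → 44
loan_id=74: ✗
loan_id=75: ✓ → 79
loan_id=76: ✓ → 90
loan_id=77: ✓ → 69
loan_id=78: ✓ → 105
loan_id=79: ✓ → 26
loan_id=80: ✗
loan_id=81: ✓ → 114
loan_id=82: ✓ → 67
balance_sum = 77 + 80 + 118 + 44 + 79 + 90 + 69 + 105 + 26 + 114 + 67 = 869
—
[grace_sum: status = 'grace' AND term_mo > 239]
loan_id=70: ✗
loan_id=71: ✓ → 80
loan_id=72: ✗
loan_id=73: ✗
loan_id=74: ✗
loan_id=75: ✗
loan_id=76: ✗
loan_id=77: ✗
loan_id=78: ✗
loan_id=79: ✗
loan_id=80: ✗
loan_id=81: ✗
loan_id=82: ✗
grace_sum = 80

default_max=108, balance_sum=869, grace_sum=80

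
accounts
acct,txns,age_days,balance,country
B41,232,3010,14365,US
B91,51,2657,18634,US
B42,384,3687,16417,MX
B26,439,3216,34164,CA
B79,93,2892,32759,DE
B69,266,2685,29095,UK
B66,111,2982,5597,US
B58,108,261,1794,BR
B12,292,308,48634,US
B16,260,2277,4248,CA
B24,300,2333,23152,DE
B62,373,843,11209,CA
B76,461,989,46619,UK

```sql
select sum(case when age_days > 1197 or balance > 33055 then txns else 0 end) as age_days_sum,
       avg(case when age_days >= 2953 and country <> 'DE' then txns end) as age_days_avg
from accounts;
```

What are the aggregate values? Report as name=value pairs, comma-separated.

[age_days_sum: age_days > 1197 or balance > 33055]
acct=B41: ✓ → 232
acct=B91: ✓ → 51
acct=B42: ✓ → 384
acct=B26: ✓ → 439
acct=B79: ✓ → 93
acct=B69: ✓ → 266
acct=B66: ✓ → 111
acct=B58: ✗
acct=B12: ✓ → 292
acct=B16: ✓ → 260
acct=B24: ✓ → 300
acct=B62: ✗
acct=B76: ✓ → 461
age_days_sum = 232 + 51 + 384 + 439 + 93 + 266 + 111 + 292 + 260 + 300 + 461 = 2889
—
[age_days_avg: age_days >= 2953 and country <> 'DE']
acct=B41: ✓ → 232
acct=B91: ✗
acct=B42: ✓ → 384
acct=B26: ✓ → 439
acct=B79: ✗
acct=B69: ✗
acct=B66: ✓ → 111
acct=B58: ✗
acct=B12: ✗
acct=B16: ✗
acct=B24: ✗
acct=B62: ✗
acct=B76: ✗
age_days_avg = (232 + 384 + 439 + 111) / 4 = 291.5

age_days_sum=2889, age_days_avg=291.5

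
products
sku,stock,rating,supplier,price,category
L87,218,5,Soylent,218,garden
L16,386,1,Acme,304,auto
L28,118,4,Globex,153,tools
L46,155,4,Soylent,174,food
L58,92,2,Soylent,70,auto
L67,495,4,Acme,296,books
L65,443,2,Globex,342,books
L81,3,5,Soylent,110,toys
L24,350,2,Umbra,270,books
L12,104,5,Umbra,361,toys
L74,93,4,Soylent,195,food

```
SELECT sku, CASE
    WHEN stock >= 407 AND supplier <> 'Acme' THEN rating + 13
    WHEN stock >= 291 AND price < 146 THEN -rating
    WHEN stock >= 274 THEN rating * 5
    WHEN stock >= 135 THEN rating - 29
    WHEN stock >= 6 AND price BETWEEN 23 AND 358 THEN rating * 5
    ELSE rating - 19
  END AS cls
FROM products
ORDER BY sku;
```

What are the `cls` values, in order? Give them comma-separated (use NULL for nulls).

sku=L12: ELSE → -14
sku=L16: stock >= 274 → 5
sku=L24: stock >= 274 → 10
sku=L28: stock >= 6 AND price BETWEEN 23 AND 358 → 20
sku=L46: stock >= 135 → -25
sku=L58: stock >= 6 AND price BETWEEN 23 AND 358 → 10
sku=L65: stock >= 407 AND supplier <> 'Acme' → 15
sku=L67: stock >= 274 → 20
sku=L74: stock >= 6 AND price BETWEEN 23 AND 358 → 20
sku=L81: ELSE → -14
sku=L87: stock >= 135 → -24

-14, 5, 10, 20, -25, 10, 15, 20, 20, -14, -24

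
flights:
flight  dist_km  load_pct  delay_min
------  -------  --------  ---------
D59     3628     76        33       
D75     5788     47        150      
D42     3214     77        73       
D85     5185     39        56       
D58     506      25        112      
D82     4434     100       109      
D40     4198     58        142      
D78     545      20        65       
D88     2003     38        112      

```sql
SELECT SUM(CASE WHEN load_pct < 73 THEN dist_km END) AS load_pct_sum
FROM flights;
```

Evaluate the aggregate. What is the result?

flight=D59: ✗
flight=D75: ✓ → 5788
flight=D42: ✗
flight=D85: ✓ → 5185
flight=D58: ✓ → 506
flight=D82: ✗
flight=D40: ✓ → 4198
flight=D78: ✓ → 545
flight=D88: ✓ → 2003
load_pct_sum = 5788 + 5185 + 506 + 4198 + 545 + 2003 = 18225

18225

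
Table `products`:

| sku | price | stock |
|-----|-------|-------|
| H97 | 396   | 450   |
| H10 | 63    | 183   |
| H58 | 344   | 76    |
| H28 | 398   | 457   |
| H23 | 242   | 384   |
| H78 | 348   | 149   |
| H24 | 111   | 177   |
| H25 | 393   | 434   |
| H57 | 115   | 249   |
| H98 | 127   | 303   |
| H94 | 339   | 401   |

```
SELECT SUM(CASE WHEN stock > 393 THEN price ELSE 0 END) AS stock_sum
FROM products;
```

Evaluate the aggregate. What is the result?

1526

sku=H97: ✓ → 396
sku=H10: ✗
sku=H58: ✗
sku=H28: ✓ → 398
sku=H23: ✗
sku=H78: ✗
sku=H24: ✗
sku=H25: ✓ → 393
sku=H57: ✗
sku=H98: ✗
sku=H94: ✓ → 339
stock_sum = 396 + 398 + 393 + 339 = 1526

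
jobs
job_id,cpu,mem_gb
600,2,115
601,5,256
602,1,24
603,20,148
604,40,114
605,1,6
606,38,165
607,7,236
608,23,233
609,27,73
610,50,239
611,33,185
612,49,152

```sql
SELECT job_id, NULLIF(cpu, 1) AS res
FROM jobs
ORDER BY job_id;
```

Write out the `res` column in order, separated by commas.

2, 5, NULL, 20, 40, NULL, 38, 7, 23, 27, 50, 33, 49

job_id=600: cpu=2 vs 1: differ → 2
job_id=601: cpu=5 vs 1: differ → 5
job_id=602: cpu=1 vs 1: equal → NULL
job_id=603: cpu=20 vs 1: differ → 20
job_id=604: cpu=40 vs 1: differ → 40
job_id=605: cpu=1 vs 1: equal → NULL
job_id=606: cpu=38 vs 1: differ → 38
job_id=607: cpu=7 vs 1: differ → 7
job_id=608: cpu=23 vs 1: differ → 23
job_id=609: cpu=27 vs 1: differ → 27
job_id=610: cpu=50 vs 1: differ → 50
job_id=611: cpu=33 vs 1: differ → 33
job_id=612: cpu=49 vs 1: differ → 49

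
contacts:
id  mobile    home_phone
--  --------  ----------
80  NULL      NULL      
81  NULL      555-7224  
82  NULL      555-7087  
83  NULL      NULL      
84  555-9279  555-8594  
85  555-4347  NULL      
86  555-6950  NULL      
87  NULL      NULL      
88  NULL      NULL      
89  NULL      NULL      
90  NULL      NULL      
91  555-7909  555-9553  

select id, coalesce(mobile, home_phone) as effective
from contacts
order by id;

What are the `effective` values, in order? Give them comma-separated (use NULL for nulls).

id=80: mobile=NULL, home_phone=NULL (all NULL) → NULL
id=81: mobile=NULL, home_phone=555-7224 → 555-7224
id=82: mobile=NULL, home_phone=555-7087 → 555-7087
id=83: mobile=NULL, home_phone=NULL (all NULL) → NULL
id=84: mobile=555-9279 → 555-9279
id=85: mobile=555-4347 → 555-4347
id=86: mobile=555-6950 → 555-6950
id=87: mobile=NULL, home_phone=NULL (all NULL) → NULL
id=88: mobile=NULL, home_phone=NULL (all NULL) → NULL
id=89: mobile=NULL, home_phone=NULL (all NULL) → NULL
id=90: mobile=NULL, home_phone=NULL (all NULL) → NULL
id=91: mobile=555-7909 → 555-7909

NULL, 555-7224, 555-7087, NULL, 555-9279, 555-4347, 555-6950, NULL, NULL, NULL, NULL, 555-7909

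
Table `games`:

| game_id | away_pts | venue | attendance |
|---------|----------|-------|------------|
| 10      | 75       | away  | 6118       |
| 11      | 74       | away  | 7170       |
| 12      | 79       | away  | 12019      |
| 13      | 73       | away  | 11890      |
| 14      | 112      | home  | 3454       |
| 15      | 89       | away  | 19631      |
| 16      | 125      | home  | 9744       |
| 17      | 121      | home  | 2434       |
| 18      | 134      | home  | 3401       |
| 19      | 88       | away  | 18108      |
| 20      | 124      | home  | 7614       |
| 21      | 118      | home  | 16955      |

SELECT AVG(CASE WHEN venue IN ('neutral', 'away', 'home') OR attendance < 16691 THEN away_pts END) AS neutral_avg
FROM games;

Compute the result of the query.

game_id=10: ✓ → 75
game_id=11: ✓ → 74
game_id=12: ✓ → 79
game_id=13: ✓ → 73
game_id=14: ✓ → 112
game_id=15: ✓ → 89
game_id=16: ✓ → 125
game_id=17: ✓ → 121
game_id=18: ✓ → 134
game_id=19: ✓ → 88
game_id=20: ✓ → 124
game_id=21: ✓ → 118
neutral_avg = (75 + 74 + 79 + 73 + 112 + 89 + 125 + 121 + 134 + 88 + 124 + 118) / 12 = 101

101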